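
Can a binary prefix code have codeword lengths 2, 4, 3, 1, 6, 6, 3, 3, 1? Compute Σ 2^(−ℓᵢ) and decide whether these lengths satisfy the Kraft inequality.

With common denominator 2^6 = 64: Σ 2^(−ℓᵢ) = 16/64 + 4/64 + 8/64 + 32/64 + 1/64 + 1/64 + 8/64 + 8/64 + 32/64 = 110/64 = 1.71875.
Kraft's inequality requires Σ ≤ 1; here Σ = 1.71875 > 1, so no such prefix code exists.

1.71875; no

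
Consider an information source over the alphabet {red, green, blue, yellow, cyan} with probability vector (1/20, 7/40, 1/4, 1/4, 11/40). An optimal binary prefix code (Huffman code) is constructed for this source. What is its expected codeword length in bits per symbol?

2.225 bits/symbol

Repeatedly combine the two least-probable nodes; the expected code length is the sum of the merged weights.
merge 1/20 + 7/40 → 9/40
merge 9/40 + 1/4 → 19/40
merge 1/4 + 11/40 → 21/40
merge 19/40 + 21/40 → 1
L = 9/40 + 19/40 + 21/40 + 1 = 89/40 = 2.225 bits/symbol.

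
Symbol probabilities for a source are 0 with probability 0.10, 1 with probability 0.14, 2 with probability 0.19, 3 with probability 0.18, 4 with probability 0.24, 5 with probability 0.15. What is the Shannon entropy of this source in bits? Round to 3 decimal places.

H = −Σ pᵢ log₂ pᵢ.
−0.10·log₂(0.10) = 0.3322
−0.14·log₂(0.14) = 0.3971
−0.19·log₂(0.19) = 0.4552
−0.18·log₂(0.18) = 0.4453
−0.24·log₂(0.24) = 0.4941
−0.15·log₂(0.15) = 0.4105
Sum ≈ 2.5345 → 2.535 bits.

2.535 bits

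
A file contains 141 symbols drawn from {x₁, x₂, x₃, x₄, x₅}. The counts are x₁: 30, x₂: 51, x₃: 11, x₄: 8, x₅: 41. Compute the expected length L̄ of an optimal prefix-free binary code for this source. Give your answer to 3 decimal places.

2.121 bits/symbol

Probabilities are the counts divided by 141.
Repeatedly combine the two least-probable nodes; the expected code length is the sum of the merged weights.
merge 8/141 + 11/141 → 19/141
merge 19/141 + 10/47 → 49/141
merge 41/141 + 49/141 → 30/47
merge 17/47 + 30/47 → 1
L = 19/141 + 49/141 + 30/47 + 1 = 299/141 ≈ 2.121 bits/symbol.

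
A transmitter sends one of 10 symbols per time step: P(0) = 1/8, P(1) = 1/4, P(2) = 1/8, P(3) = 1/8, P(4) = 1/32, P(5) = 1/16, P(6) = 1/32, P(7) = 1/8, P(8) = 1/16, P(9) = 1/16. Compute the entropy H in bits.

Each probability is a power of 1/2, so log₂(1/p) is an integer.
H = Σ p·log₂(1/p) = 1/8·3 + 1/4·2 + 1/8·3 + 1/8·3 + 1/32·5 + 1/16·4 + 1/32·5 + 1/8·3 + 1/16·4 + 1/16·4 = 3.0625 bits.

3.0625 bits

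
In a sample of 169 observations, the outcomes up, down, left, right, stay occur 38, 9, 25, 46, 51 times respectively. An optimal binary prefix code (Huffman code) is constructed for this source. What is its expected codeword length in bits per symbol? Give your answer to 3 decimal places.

Probabilities are the counts divided by 169.
Repeatedly combine the two least-probable nodes; the expected code length is the sum of the merged weights.
merge 9/169 + 25/169 → 34/169
merge 34/169 + 38/169 → 72/169
merge 46/169 + 51/169 → 97/169
merge 72/169 + 97/169 → 1
L = 34/169 + 72/169 + 97/169 + 1 = 372/169 ≈ 2.201 bits/symbol.

2.201 bits/symbol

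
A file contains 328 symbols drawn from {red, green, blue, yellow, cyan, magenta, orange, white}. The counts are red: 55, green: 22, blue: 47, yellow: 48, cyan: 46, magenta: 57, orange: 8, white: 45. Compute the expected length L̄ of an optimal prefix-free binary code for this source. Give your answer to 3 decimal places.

2.918 bits/symbol

Probabilities are the counts divided by 328.
Repeatedly combine the two least-probable nodes; the expected code length is the sum of the merged weights.
merge 1/41 + 11/164 → 15/164
merge 15/164 + 45/328 → 75/328
merge 23/164 + 47/328 → 93/328
merge 6/41 + 55/328 → 103/328
merge 57/328 + 75/328 → 33/82
merge 93/328 + 103/328 → 49/82
merge 33/82 + 49/82 → 1
L = 15/164 + 75/328 + 93/328 + 103/328 + 33/82 + 49/82 + 1 = 957/328 ≈ 2.918 bits/symbol.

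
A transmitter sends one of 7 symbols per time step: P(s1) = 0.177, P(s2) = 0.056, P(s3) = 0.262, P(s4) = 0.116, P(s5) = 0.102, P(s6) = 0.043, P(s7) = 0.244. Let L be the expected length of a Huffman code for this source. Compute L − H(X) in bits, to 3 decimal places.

Entropy H = −Σ p log₂ p ≈ 2.5695 bits.
Huffman merges: 43/1000+7/125→99/1000; 99/1000+51/500→201/1000; 29/250+177/1000→293/1000; 201/1000+61/250→89/200; 131/500+293/1000→111/200; 89/200+111/200→1. L = 2593/1000 ≈ 2.5930.
L − H = 2.5930 − 2.5695 = 0.023 bits.

0.023 bits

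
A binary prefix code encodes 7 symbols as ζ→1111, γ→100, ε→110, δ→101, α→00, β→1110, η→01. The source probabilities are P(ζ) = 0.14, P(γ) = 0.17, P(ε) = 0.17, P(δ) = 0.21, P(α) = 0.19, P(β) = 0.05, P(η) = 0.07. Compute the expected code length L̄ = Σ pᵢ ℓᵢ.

L̄ = Σ pᵢ·ℓᵢ = 0.14·4 + 0.17·3 + 0.17·3 + 0.21·3 + 0.19·2 + 0.05·4 + 0.07·2 = 2.93 bits/symbol.

2.93 bits/symbol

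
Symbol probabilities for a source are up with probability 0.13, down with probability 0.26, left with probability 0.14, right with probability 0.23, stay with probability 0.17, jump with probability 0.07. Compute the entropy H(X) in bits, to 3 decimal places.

2.476 bits

H = −Σ pᵢ log₂ pᵢ.
−0.13·log₂(0.13) = 0.3826
−0.26·log₂(0.26) = 0.5053
−0.14·log₂(0.14) = 0.3971
−0.23·log₂(0.23) = 0.4877
−0.17·log₂(0.17) = 0.4346
−0.07·log₂(0.07) = 0.2686
Sum ≈ 2.4759 → 2.476 bits.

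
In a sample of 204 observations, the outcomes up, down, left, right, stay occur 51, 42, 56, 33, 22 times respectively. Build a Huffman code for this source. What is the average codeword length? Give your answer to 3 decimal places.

2.270 bits/symbol

Probabilities are the counts divided by 204.
Repeatedly combine the two least-probable nodes; the expected code length is the sum of the merged weights.
merge 11/102 + 11/68 → 55/204
merge 7/34 + 1/4 → 31/68
merge 55/204 + 14/51 → 37/68
merge 31/68 + 37/68 → 1
L = 55/204 + 31/68 + 37/68 + 1 = 463/204 ≈ 2.270 bits/symbol.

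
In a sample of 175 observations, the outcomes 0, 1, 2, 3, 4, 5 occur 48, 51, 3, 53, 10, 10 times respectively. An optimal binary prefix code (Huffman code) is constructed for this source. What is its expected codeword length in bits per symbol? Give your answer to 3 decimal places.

2.206 bits/symbol

Probabilities are the counts divided by 175.
Repeatedly combine the two least-probable nodes; the expected code length is the sum of the merged weights.
merge 3/175 + 2/35 → 13/175
merge 2/35 + 13/175 → 23/175
merge 23/175 + 48/175 → 71/175
merge 51/175 + 53/175 → 104/175
merge 71/175 + 104/175 → 1
L = 13/175 + 23/175 + 71/175 + 104/175 + 1 = 386/175 ≈ 2.206 bits/symbol.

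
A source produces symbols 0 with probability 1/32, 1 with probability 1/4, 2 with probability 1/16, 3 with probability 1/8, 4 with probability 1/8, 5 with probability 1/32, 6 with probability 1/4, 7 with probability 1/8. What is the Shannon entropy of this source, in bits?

Each probability is a power of 1/2, so log₂(1/p) is an integer.
H = Σ p·log₂(1/p) = 1/32·5 + 1/4·2 + 1/16·4 + 1/8·3 + 1/8·3 + 1/32·5 + 1/4·2 + 1/8·3 = 2.6875 bits.

2.6875 bits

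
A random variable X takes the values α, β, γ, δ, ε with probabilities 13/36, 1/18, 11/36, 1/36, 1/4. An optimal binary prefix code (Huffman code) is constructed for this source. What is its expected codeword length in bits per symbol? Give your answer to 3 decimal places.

Repeatedly combine the two least-probable nodes; the expected code length is the sum of the merged weights.
merge 1/36 + 1/18 → 1/12
merge 1/12 + 1/4 → 1/3
merge 11/36 + 1/3 → 23/36
merge 13/36 + 23/36 → 1
L = 1/12 + 1/3 + 23/36 + 1 = 37/18 ≈ 2.056 bits/symbol.

2.056 bits/symbol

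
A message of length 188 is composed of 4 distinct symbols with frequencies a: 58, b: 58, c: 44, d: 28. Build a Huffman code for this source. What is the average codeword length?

Probabilities are the counts divided by 188.
Repeatedly combine the two least-probable nodes; the expected code length is the sum of the merged weights.
merge 7/47 + 11/47 → 18/47
merge 29/94 + 29/94 → 29/47
merge 18/47 + 29/47 → 1
L = 18/47 + 29/47 + 1 = 2 bits/symbol.

2 bits/symbol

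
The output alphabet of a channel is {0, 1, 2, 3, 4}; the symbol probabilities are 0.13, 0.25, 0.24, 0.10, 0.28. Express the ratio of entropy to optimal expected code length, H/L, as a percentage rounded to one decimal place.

Entropy H = −Σ p log₂ p ≈ 2.2232 bits.
Huffman merges: 1/10+13/100→23/100; 23/100+6/25→47/100; 1/4+7/25→53/100; 47/100+53/100→1. L = 223/100 ≈ 2.2300.
Efficiency = H/L = 2.2232/2.2300 = 99.7%.

99.7%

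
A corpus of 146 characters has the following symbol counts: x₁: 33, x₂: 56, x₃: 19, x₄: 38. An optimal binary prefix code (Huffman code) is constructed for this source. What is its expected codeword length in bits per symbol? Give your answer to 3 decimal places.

1.973 bits/symbol

Probabilities are the counts divided by 146.
Repeatedly combine the two least-probable nodes; the expected code length is the sum of the merged weights.
merge 19/146 + 33/146 → 26/73
merge 19/73 + 26/73 → 45/73
merge 28/73 + 45/73 → 1
L = 26/73 + 45/73 + 1 = 144/73 ≈ 1.973 bits/symbol.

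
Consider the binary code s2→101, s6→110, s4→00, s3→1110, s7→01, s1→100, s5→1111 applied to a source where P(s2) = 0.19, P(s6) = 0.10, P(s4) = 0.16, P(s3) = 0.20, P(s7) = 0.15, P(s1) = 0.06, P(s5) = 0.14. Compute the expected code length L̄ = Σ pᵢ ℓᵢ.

L̄ = Σ pᵢ·ℓᵢ = 0.19·3 + 0.10·3 + 0.16·2 + 0.20·4 + 0.15·2 + 0.06·3 + 0.14·4 = 3.03 bits/symbol.

3.03 bits/symbol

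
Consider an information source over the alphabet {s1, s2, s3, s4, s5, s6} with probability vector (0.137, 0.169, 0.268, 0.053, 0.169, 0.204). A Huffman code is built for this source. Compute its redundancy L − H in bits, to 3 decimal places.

Entropy H = −Σ p log₂ p ≈ 2.4614 bits.
Huffman merges: 53/1000+137/1000→19/100; 169/1000+169/1000→169/500; 19/100+51/250→197/500; 67/250+169/500→303/500; 197/500+303/500→1. L = 316/125 ≈ 2.5280.
L − H = 2.5280 − 2.4614 = 0.067 bits.

0.067 bits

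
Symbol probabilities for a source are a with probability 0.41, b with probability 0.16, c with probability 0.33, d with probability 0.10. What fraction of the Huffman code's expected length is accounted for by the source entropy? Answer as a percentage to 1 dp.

Entropy H = −Σ p log₂ p ≈ 1.8104 bits.
Huffman merges: 1/10+4/25→13/50; 13/50+33/100→59/100; 41/100+59/100→1. L = 37/20 ≈ 1.8500.
Efficiency = H/L = 1.8104/1.8500 = 97.9%.

97.9%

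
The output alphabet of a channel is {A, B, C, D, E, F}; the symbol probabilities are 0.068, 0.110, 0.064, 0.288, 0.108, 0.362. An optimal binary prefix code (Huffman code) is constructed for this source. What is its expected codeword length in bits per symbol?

Repeatedly combine the two least-probable nodes; the expected code length is the sum of the merged weights.
merge 8/125 + 17/250 → 33/250
merge 27/250 + 11/100 → 109/500
merge 33/250 + 109/500 → 7/20
merge 36/125 + 7/20 → 319/500
merge 181/500 + 319/500 → 1
L = 33/250 + 109/500 + 7/20 + 319/500 + 1 = 1169/500 = 2.338 bits/symbol.

2.338 bits/symbol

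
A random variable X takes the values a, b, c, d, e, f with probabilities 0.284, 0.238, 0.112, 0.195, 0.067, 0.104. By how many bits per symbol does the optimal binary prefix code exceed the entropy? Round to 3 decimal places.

Entropy H = −Σ p log₂ p ≈ 2.4232 bits.
Huffman merges: 67/1000+13/125→171/1000; 14/125+171/1000→283/1000; 39/200+119/500→433/1000; 283/1000+71/250→567/1000; 433/1000+567/1000→1. L = 1227/500 ≈ 2.4540.
L − H = 2.4540 − 2.4232 = 0.031 bits.

0.031 bits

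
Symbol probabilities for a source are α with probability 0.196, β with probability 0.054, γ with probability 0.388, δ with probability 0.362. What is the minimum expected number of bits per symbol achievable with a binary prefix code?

1.862 bits/symbol

Repeatedly combine the two least-probable nodes; the expected code length is the sum of the merged weights.
merge 27/500 + 49/250 → 1/4
merge 1/4 + 181/500 → 153/250
merge 97/250 + 153/250 → 1
L = 1/4 + 153/250 + 1 = 931/500 = 1.862 bits/symbol.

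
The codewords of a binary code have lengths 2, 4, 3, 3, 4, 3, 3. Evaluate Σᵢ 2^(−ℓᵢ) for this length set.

0.875

With common denominator 2^4 = 16: Σ 2^(−ℓᵢ) = 4/16 + 1/16 + 2/16 + 2/16 + 1/16 + 2/16 + 2/16 = 14/16 = 0.875.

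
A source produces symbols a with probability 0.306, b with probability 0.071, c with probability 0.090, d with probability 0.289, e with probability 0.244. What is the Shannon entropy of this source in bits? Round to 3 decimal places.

2.120 bits

H = −Σ pᵢ log₂ pᵢ.
−0.306·log₂(0.306) = 0.5228
−0.071·log₂(0.071) = 0.2709
−0.090·log₂(0.090) = 0.3127
−0.289·log₂(0.289) = 0.5176
−0.244·log₂(0.244) = 0.4966
Sum ≈ 2.1205 → 2.120 bits.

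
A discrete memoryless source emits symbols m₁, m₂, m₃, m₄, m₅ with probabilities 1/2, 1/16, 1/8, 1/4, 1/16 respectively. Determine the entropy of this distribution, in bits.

1.875 bits

Each probability is a power of 1/2, so log₂(1/p) is an integer.
H = Σ p·log₂(1/p) = 1/2·1 + 1/16·4 + 1/8·3 + 1/4·2 + 1/16·4 = 1.875 bits.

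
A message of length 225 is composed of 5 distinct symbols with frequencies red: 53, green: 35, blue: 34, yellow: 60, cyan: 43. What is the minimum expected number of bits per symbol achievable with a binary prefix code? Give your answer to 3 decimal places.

2.307 bits/symbol

Probabilities are the counts divided by 225.
Repeatedly combine the two least-probable nodes; the expected code length is the sum of the merged weights.
merge 34/225 + 7/45 → 23/75
merge 43/225 + 53/225 → 32/75
merge 4/15 + 23/75 → 43/75
merge 32/75 + 43/75 → 1
L = 23/75 + 32/75 + 43/75 + 1 = 173/75 ≈ 2.307 bits/symbol.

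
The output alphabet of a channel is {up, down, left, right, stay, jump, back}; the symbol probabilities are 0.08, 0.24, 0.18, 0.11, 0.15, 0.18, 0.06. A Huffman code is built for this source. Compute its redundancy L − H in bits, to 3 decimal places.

0.039 bits

Entropy H = −Σ p log₂ p ≈ 2.6806 bits.
Huffman merges: 3/50+2/25→7/50; 11/100+7/50→1/4; 3/20+9/50→33/100; 9/50+6/25→21/50; 1/4+33/100→29/50; 21/50+29/50→1. L = 68/25 ≈ 2.7200.
L − H = 2.7200 − 2.6806 = 0.039 bits.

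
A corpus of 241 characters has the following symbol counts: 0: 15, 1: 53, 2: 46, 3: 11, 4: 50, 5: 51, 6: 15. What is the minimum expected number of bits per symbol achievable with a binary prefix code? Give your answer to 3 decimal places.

Probabilities are the counts divided by 241.
Repeatedly combine the two least-probable nodes; the expected code length is the sum of the merged weights.
merge 11/241 + 15/241 → 26/241
merge 15/241 + 26/241 → 41/241
merge 41/241 + 46/241 → 87/241
merge 50/241 + 51/241 → 101/241
merge 53/241 + 87/241 → 140/241
merge 101/241 + 140/241 → 1
L = 26/241 + 41/241 + 87/241 + 101/241 + 140/241 + 1 = 636/241 ≈ 2.639 bits/symbol.

2.639 bits/symbol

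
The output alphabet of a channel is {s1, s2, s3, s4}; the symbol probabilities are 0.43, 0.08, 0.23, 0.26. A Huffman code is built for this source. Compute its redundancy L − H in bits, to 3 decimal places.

0.072 bits

Entropy H = −Σ p log₂ p ≈ 1.8080 bits.
Huffman merges: 2/25+23/100→31/100; 13/50+31/100→57/100; 43/100+57/100→1. L = 47/25 ≈ 1.8800.
L − H = 1.8800 − 1.8080 = 0.072 bits.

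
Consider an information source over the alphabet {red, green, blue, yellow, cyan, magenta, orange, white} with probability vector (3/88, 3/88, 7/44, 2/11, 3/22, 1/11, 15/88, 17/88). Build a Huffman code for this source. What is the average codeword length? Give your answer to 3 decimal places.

Repeatedly combine the two least-probable nodes; the expected code length is the sum of the merged weights.
merge 3/88 + 3/88 → 3/44
merge 3/44 + 1/11 → 7/44
merge 3/22 + 7/44 → 13/44
merge 7/44 + 15/88 → 29/88
merge 2/11 + 17/88 → 3/8
merge 13/44 + 29/88 → 5/8
merge 3/8 + 5/8 → 1
L = 3/44 + 7/44 + 13/44 + 29/88 + 3/8 + 5/8 + 1 = 251/88 ≈ 2.852 bits/symbol.

2.852 bits/symbol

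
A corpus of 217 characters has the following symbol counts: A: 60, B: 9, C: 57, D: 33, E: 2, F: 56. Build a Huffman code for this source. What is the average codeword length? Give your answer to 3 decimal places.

Probabilities are the counts divided by 217.
Repeatedly combine the two least-probable nodes; the expected code length is the sum of the merged weights.
merge 2/217 + 9/217 → 11/217
merge 11/217 + 33/217 → 44/217
merge 44/217 + 8/31 → 100/217
merge 57/217 + 60/217 → 117/217
merge 100/217 + 117/217 → 1
L = 11/217 + 44/217 + 100/217 + 117/217 + 1 = 489/217 ≈ 2.253 bits/symbol.

2.253 bits/symbol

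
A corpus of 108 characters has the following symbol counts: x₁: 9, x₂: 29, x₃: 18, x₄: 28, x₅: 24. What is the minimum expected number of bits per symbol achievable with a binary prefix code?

Probabilities are the counts divided by 108.
Repeatedly combine the two least-probable nodes; the expected code length is the sum of the merged weights.
merge 1/12 + 1/6 → 1/4
merge 2/9 + 1/4 → 17/36
merge 7/27 + 29/108 → 19/36
merge 17/36 + 19/36 → 1
L = 1/4 + 17/36 + 19/36 + 1 = 9/4 = 2.25 bits/symbol.

2.25 bits/symbol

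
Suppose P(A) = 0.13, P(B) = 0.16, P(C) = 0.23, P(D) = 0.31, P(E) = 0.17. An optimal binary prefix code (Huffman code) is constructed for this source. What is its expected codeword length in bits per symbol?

Repeatedly combine the two least-probable nodes; the expected code length is the sum of the merged weights.
merge 13/100 + 4/25 → 29/100
merge 17/100 + 23/100 → 2/5
merge 29/100 + 31/100 → 3/5
merge 2/5 + 3/5 → 1
L = 29/100 + 2/5 + 3/5 + 1 = 229/100 = 2.29 bits/symbol.

2.29 bits/symbol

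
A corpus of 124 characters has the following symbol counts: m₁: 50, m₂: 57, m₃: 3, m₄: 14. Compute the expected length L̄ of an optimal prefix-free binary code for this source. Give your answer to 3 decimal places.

Probabilities are the counts divided by 124.
Repeatedly combine the two least-probable nodes; the expected code length is the sum of the merged weights.
merge 3/124 + 7/62 → 17/124
merge 17/124 + 25/62 → 67/124
merge 57/124 + 67/124 → 1
L = 17/124 + 67/124 + 1 = 52/31 ≈ 1.677 bits/symbol.

1.677 bits/symbol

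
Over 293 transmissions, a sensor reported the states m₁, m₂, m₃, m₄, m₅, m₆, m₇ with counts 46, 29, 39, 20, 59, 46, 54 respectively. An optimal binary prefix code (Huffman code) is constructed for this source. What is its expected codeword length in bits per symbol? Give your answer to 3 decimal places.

Probabilities are the counts divided by 293.
Repeatedly combine the two least-probable nodes; the expected code length is the sum of the merged weights.
merge 20/293 + 29/293 → 49/293
merge 39/293 + 46/293 → 85/293
merge 46/293 + 49/293 → 95/293
merge 54/293 + 59/293 → 113/293
merge 85/293 + 95/293 → 180/293
merge 113/293 + 180/293 → 1
L = 49/293 + 85/293 + 95/293 + 113/293 + 180/293 + 1 = 815/293 ≈ 2.782 bits/symbol.

2.782 bits/symbol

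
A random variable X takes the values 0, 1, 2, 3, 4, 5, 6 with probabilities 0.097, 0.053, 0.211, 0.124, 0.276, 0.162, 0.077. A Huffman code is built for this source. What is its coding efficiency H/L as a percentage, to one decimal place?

Entropy H = −Σ p log₂ p ≈ 2.6210 bits.
Huffman merges: 53/1000+77/1000→13/100; 97/1000+31/250→221/1000; 13/100+81/500→73/250; 211/1000+221/1000→54/125; 69/250+73/250→71/125; 54/125+71/125→1. L = 2643/1000 ≈ 2.6430.
Efficiency = H/L = 2.6210/2.6430 = 99.2%.

99.2%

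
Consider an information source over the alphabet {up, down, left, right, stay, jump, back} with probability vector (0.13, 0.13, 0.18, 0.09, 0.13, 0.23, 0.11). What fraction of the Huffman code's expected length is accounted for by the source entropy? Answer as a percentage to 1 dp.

99.1%

Entropy H = −Σ p log₂ p ≈ 2.7438 bits.
Huffman merges: 9/100+11/100→1/5; 13/100+13/100→13/50; 13/100+9/50→31/100; 1/5+23/100→43/100; 13/50+31/100→57/100; 43/100+57/100→1. L = 277/100 ≈ 2.7700.
Efficiency = H/L = 2.7438/2.7700 = 99.1%.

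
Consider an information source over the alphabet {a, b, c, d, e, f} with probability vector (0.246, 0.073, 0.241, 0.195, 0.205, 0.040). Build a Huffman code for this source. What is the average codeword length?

2.421 bits/symbol

Repeatedly combine the two least-probable nodes; the expected code length is the sum of the merged weights.
merge 1/25 + 73/1000 → 113/1000
merge 113/1000 + 39/200 → 77/250
merge 41/200 + 241/1000 → 223/500
merge 123/500 + 77/250 → 277/500
merge 223/500 + 277/500 → 1
L = 113/1000 + 77/250 + 223/500 + 277/500 + 1 = 2421/1000 = 2.421 bits/symbol.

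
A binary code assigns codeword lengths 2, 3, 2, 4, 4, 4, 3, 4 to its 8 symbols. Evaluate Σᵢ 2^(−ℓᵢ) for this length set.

With common denominator 2^4 = 16: Σ 2^(−ℓᵢ) = 4/16 + 2/16 + 4/16 + 1/16 + 1/16 + 1/16 + 2/16 + 1/16 = 16/16 = 1.

1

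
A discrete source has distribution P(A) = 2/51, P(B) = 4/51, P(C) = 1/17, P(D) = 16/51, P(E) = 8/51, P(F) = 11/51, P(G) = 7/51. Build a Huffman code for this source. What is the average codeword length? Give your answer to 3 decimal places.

Repeatedly combine the two least-probable nodes; the expected code length is the sum of the merged weights.
merge 2/51 + 1/17 → 5/51
merge 4/51 + 5/51 → 3/17
merge 7/51 + 8/51 → 5/17
merge 3/17 + 11/51 → 20/51
merge 5/17 + 16/51 → 31/51
merge 20/51 + 31/51 → 1
L = 5/51 + 3/17 + 5/17 + 20/51 + 31/51 + 1 = 131/51 ≈ 2.569 bits/symbol.

2.569 bits/symbol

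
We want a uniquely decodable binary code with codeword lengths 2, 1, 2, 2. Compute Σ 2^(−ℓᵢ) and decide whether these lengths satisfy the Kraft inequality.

With common denominator 2^2 = 4: Σ 2^(−ℓᵢ) = 1/4 + 2/4 + 1/4 + 1/4 = 5/4 = 1.25.
Kraft's inequality requires Σ ≤ 1; here Σ = 1.25 > 1, so no such prefix code exists.

1.25; no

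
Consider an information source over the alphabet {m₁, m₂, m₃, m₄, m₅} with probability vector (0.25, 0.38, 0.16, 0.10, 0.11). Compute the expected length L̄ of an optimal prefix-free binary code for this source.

Repeatedly combine the two least-probable nodes; the expected code length is the sum of the merged weights.
merge 1/10 + 11/100 → 21/100
merge 4/25 + 21/100 → 37/100
merge 1/4 + 37/100 → 31/50
merge 19/50 + 31/50 → 1
L = 21/100 + 37/100 + 31/50 + 1 = 11/5 = 2.2 bits/symbol.

2.2 bits/symbol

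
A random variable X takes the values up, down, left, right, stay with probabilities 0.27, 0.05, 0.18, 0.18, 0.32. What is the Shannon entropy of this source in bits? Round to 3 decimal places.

H = −Σ pᵢ log₂ pᵢ.
−0.27·log₂(0.27) = 0.5100
−0.05·log₂(0.05) = 0.2161
−0.18·log₂(0.18) = 0.4453
−0.18·log₂(0.18) = 0.4453
−0.32·log₂(0.32) = 0.5260
Sum ≈ 2.1428 → 2.143 bits.

2.143 bits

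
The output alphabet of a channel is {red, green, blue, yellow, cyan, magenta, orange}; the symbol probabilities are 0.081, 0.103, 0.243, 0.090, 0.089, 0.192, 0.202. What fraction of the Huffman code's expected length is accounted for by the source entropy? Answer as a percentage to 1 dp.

Entropy H = −Σ p log₂ p ≈ 2.6739 bits.
Huffman merges: 81/1000+89/1000→17/100; 9/100+103/1000→193/1000; 17/100+24/125→181/500; 193/1000+101/500→79/200; 243/1000+181/500→121/200; 79/200+121/200→1. L = 109/40 ≈ 2.7250.
Efficiency = H/L = 2.6739/2.7250 = 98.1%.

98.1%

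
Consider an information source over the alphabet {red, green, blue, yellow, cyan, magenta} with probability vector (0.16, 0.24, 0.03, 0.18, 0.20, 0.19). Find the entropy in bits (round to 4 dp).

H = −Σ pᵢ log₂ pᵢ.
−0.16·log₂(0.16) = 0.4230
−0.24·log₂(0.24) = 0.4941
−0.03·log₂(0.03) = 0.1518
−0.18·log₂(0.18) = 0.4453
−0.20·log₂(0.20) = 0.4644
−0.19·log₂(0.19) = 0.4552
Sum ≈ 2.4338 → 2.4338 bits.

2.4338 bits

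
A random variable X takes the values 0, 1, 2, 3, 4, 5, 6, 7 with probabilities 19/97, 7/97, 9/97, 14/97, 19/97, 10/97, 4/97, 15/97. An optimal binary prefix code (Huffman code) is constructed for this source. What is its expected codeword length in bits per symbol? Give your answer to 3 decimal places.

2.918 bits/symbol

Repeatedly combine the two least-probable nodes; the expected code length is the sum of the merged weights.
merge 4/97 + 7/97 → 11/97
merge 9/97 + 10/97 → 19/97
merge 11/97 + 14/97 → 25/97
merge 15/97 + 19/97 → 34/97
merge 19/97 + 19/97 → 38/97
merge 25/97 + 34/97 → 59/97
merge 38/97 + 59/97 → 1
L = 11/97 + 19/97 + 25/97 + 34/97 + 38/97 + 59/97 + 1 = 283/97 ≈ 2.918 bits/symbol.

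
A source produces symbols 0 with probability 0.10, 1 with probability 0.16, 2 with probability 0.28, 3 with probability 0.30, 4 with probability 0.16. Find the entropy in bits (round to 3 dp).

2.214 bits

H = −Σ pᵢ log₂ pᵢ.
−0.10·log₂(0.10) = 0.3322
−0.16·log₂(0.16) = 0.4230
−0.28·log₂(0.28) = 0.5142
−0.30·log₂(0.30) = 0.5211
−0.16·log₂(0.16) = 0.4230
Sum ≈ 2.2135 → 2.214 bits.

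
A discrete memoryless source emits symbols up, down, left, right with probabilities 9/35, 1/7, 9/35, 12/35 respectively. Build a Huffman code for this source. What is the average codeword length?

2 bits/symbol

Repeatedly combine the two least-probable nodes; the expected code length is the sum of the merged weights.
merge 1/7 + 9/35 → 2/5
merge 9/35 + 12/35 → 3/5
merge 2/5 + 3/5 → 1
L = 2/5 + 3/5 + 1 = 2 bits/symbol.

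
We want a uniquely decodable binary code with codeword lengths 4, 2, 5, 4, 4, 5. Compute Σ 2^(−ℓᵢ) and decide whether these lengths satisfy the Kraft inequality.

With common denominator 2^5 = 32: Σ 2^(−ℓᵢ) = 2/32 + 8/32 + 1/32 + 2/32 + 2/32 + 1/32 = 16/32 = 0.5.
Kraft's inequality requires Σ ≤ 1; here Σ = 0.5 ≤ 1, so such a prefix code exists.

0.5; yes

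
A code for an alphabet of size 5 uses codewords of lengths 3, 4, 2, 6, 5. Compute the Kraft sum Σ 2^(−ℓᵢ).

With common denominator 2^6 = 64: Σ 2^(−ℓᵢ) = 8/64 + 4/64 + 16/64 + 1/64 + 2/64 = 31/64 = 0.484375.

0.484375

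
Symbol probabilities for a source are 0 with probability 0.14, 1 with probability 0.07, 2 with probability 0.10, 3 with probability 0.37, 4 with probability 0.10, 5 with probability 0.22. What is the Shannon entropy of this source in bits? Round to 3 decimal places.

H = −Σ pᵢ log₂ pᵢ.
−0.14·log₂(0.14) = 0.3971
−0.07·log₂(0.07) = 0.2686
−0.10·log₂(0.10) = 0.3322
−0.37·log₂(0.37) = 0.5307
−0.10·log₂(0.10) = 0.3322
−0.22·log₂(0.22) = 0.4806
Sum ≈ 2.3414 → 2.341 bits.

2.341 bits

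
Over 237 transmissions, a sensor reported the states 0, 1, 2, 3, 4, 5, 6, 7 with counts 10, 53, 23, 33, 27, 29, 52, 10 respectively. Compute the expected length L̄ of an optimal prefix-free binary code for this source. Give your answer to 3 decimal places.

Probabilities are the counts divided by 237.
Repeatedly combine the two least-probable nodes; the expected code length is the sum of the merged weights.
merge 10/237 + 10/237 → 20/237
merge 20/237 + 23/237 → 43/237
merge 9/79 + 29/237 → 56/237
merge 11/79 + 43/237 → 76/237
merge 52/237 + 53/237 → 35/79
merge 56/237 + 76/237 → 44/79
merge 35/79 + 44/79 → 1
L = 20/237 + 43/237 + 56/237 + 76/237 + 35/79 + 44/79 + 1 = 223/79 ≈ 2.823 bits/symbol.

2.823 bits/symbol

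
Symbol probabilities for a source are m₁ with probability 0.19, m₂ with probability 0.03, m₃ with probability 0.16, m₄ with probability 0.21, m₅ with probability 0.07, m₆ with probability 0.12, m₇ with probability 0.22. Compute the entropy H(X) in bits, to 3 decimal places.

H = −Σ pᵢ log₂ pᵢ.
−0.19·log₂(0.19) = 0.4552
−0.03·log₂(0.03) = 0.1518
−0.16·log₂(0.16) = 0.4230
−0.21·log₂(0.21) = 0.4728
−0.07·log₂(0.07) = 0.2686
−0.12·log₂(0.12) = 0.3671
−0.22·log₂(0.22) = 0.4806
Sum ≈ 2.6190 → 2.619 bits.

2.619 bits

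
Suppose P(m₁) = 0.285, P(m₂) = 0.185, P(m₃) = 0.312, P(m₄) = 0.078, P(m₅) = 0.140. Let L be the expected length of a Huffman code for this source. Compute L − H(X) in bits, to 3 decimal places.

Entropy H = −Σ p log₂ p ≈ 2.1749 bits.
Huffman merges: 39/500+7/50→109/500; 37/200+109/500→403/1000; 57/200+39/125→597/1000; 403/1000+597/1000→1. L = 1109/500 ≈ 2.2180.
L − H = 2.2180 − 2.1749 = 0.043 bits.

0.043 bits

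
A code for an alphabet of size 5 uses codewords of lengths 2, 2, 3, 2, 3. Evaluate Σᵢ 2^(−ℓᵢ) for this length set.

With common denominator 2^3 = 8: Σ 2^(−ℓᵢ) = 2/8 + 2/8 + 1/8 + 2/8 + 1/8 = 8/8 = 1.

1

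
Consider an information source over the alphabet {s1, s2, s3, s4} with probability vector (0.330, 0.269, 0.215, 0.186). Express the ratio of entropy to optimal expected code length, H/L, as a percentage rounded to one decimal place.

Entropy H = −Σ p log₂ p ≈ 1.9655 bits.
Huffman merges: 93/500+43/200→401/1000; 269/1000+33/100→599/1000; 401/1000+599/1000→1. L = 2 ≈ 2.0000.
Efficiency = H/L = 1.9655/2.0000 = 98.3%.

98.3%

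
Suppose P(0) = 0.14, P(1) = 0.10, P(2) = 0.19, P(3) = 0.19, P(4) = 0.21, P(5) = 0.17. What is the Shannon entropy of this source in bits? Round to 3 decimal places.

H = −Σ pᵢ log₂ pᵢ.
−0.14·log₂(0.14) = 0.3971
−0.10·log₂(0.10) = 0.3322
−0.19·log₂(0.19) = 0.4552
−0.19·log₂(0.19) = 0.4552
−0.21·log₂(0.21) = 0.4728
−0.17·log₂(0.17) = 0.4346
Sum ≈ 2.5472 → 2.547 bits.

2.547 bits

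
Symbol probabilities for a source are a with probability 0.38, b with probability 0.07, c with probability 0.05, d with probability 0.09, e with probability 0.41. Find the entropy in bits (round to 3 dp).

H = −Σ pᵢ log₂ pᵢ.
−0.38·log₂(0.38) = 0.5305
−0.07·log₂(0.07) = 0.2686
−0.05·log₂(0.05) = 0.2161
−0.09·log₂(0.09) = 0.3127
−0.41·log₂(0.41) = 0.5274
Sum ≈ 1.8551 → 1.855 bits.

1.855 bits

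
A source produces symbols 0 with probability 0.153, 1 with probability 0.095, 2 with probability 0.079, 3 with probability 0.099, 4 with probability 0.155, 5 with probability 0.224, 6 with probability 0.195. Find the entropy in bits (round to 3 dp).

2.717 bits

H = −Σ pᵢ log₂ pᵢ.
−0.153·log₂(0.153) = 0.4144
−0.095·log₂(0.095) = 0.3226
−0.079·log₂(0.079) = 0.2893
−0.099·log₂(0.099) = 0.3303
−0.155·log₂(0.155) = 0.4169
−0.224·log₂(0.224) = 0.4835
−0.195·log₂(0.195) = 0.4599
Sum ≈ 2.7169 → 2.717 bits.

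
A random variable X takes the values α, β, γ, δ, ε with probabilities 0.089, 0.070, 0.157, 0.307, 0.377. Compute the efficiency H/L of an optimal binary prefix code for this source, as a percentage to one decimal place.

97.8%

Entropy H = −Σ p log₂ p ≈ 2.0522 bits.
Huffman merges: 7/100+89/1000→159/1000; 157/1000+159/1000→79/250; 307/1000+79/250→623/1000; 377/1000+623/1000→1. L = 1049/500 ≈ 2.0980.
Efficiency = H/L = 2.0522/2.0980 = 97.8%.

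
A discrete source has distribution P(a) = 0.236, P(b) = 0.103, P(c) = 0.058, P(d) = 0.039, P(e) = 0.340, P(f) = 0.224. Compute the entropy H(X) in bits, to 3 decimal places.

2.263 bits

H = −Σ pᵢ log₂ pᵢ.
−0.236·log₂(0.236) = 0.4916
−0.103·log₂(0.103) = 0.3378
−0.058·log₂(0.058) = 0.2383
−0.039·log₂(0.039) = 0.1825
−0.340·log₂(0.340) = 0.5292
−0.224·log₂(0.224) = 0.4835
Sum ≈ 2.2628 → 2.263 bits.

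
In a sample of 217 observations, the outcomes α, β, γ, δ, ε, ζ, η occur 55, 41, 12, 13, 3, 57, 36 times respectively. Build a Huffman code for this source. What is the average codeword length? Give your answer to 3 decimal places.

Probabilities are the counts divided by 217.
Repeatedly combine the two least-probable nodes; the expected code length is the sum of the merged weights.
merge 3/217 + 12/217 → 15/217
merge 13/217 + 15/217 → 4/31
merge 4/31 + 36/217 → 64/217
merge 41/217 + 55/217 → 96/217
merge 57/217 + 64/217 → 121/217
merge 96/217 + 121/217 → 1
L = 15/217 + 4/31 + 64/217 + 96/217 + 121/217 + 1 = 541/217 ≈ 2.493 bits/symbol.

2.493 bits/symbol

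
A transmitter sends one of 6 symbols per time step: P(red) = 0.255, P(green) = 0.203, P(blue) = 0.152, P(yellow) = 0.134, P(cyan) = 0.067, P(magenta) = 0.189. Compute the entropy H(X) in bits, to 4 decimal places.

H = −Σ pᵢ log₂ pᵢ.
−0.255·log₂(0.255) = 0.5027
−0.203·log₂(0.203) = 0.4670
−0.152·log₂(0.152) = 0.4131
−0.134·log₂(0.134) = 0.3886
−0.067·log₂(0.067) = 0.2613
−0.189·log₂(0.189) = 0.4543
Sum ≈ 2.4869 → 2.4869 bits.

2.4869 bits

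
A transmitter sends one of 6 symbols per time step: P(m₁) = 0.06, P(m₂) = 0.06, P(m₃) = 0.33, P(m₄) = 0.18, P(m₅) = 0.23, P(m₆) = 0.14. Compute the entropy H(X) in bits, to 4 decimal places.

2.3450 bits

H = −Σ pᵢ log₂ pᵢ.
−0.06·log₂(0.06) = 0.2435
−0.06·log₂(0.06) = 0.2435
−0.33·log₂(0.33) = 0.5278
−0.18·log₂(0.18) = 0.4453
−0.23·log₂(0.23) = 0.4877
−0.14·log₂(0.14) = 0.3971
Sum ≈ 2.3450 → 2.3450 bits.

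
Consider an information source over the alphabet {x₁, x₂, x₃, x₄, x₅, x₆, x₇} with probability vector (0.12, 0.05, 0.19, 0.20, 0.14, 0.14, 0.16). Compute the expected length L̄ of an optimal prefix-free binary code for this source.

Repeatedly combine the two least-probable nodes; the expected code length is the sum of the merged weights.
merge 1/20 + 3/25 → 17/100
merge 7/50 + 7/50 → 7/25
merge 4/25 + 17/100 → 33/100
merge 19/100 + 1/5 → 39/100
merge 7/25 + 33/100 → 61/100
merge 39/100 + 61/100 → 1
L = 17/100 + 7/25 + 33/100 + 39/100 + 61/100 + 1 = 139/50 = 2.78 bits/symbol.

2.78 bits/symbol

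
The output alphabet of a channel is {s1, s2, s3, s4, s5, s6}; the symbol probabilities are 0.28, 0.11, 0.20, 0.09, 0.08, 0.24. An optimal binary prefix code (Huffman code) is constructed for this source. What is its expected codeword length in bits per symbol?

2.45 bits/symbol

Repeatedly combine the two least-probable nodes; the expected code length is the sum of the merged weights.
merge 2/25 + 9/100 → 17/100
merge 11/100 + 17/100 → 7/25
merge 1/5 + 6/25 → 11/25
merge 7/25 + 7/25 → 14/25
merge 11/25 + 14/25 → 1
L = 17/100 + 7/25 + 11/25 + 14/25 + 1 = 49/20 = 2.45 bits/symbol.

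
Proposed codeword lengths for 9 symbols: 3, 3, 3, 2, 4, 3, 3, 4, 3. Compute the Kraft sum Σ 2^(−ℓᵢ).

With common denominator 2^4 = 16: Σ 2^(−ℓᵢ) = 2/16 + 2/16 + 2/16 + 4/16 + 1/16 + 2/16 + 2/16 + 1/16 + 2/16 = 18/16 = 1.125.

1.125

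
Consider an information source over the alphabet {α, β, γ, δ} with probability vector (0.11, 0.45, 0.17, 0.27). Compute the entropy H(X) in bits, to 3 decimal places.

1.813 bits

H = −Σ pᵢ log₂ pᵢ.
−0.11·log₂(0.11) = 0.3503
−0.45·log₂(0.45) = 0.5184
−0.17·log₂(0.17) = 0.4346
−0.27·log₂(0.27) = 0.5100
Sum ≈ 1.8133 → 1.813 bits.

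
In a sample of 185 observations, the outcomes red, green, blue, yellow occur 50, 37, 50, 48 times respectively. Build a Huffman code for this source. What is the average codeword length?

Probabilities are the counts divided by 185.
Repeatedly combine the two least-probable nodes; the expected code length is the sum of the merged weights.
merge 1/5 + 48/185 → 17/37
merge 10/37 + 10/37 → 20/37
merge 17/37 + 20/37 → 1
L = 17/37 + 20/37 + 1 = 2 bits/symbol.

2 bits/symbol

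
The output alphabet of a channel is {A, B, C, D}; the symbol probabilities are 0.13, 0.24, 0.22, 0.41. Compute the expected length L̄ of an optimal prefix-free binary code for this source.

1.94 bits/symbol

Repeatedly combine the two least-probable nodes; the expected code length is the sum of the merged weights.
merge 13/100 + 11/50 → 7/20
merge 6/25 + 7/20 → 59/100
merge 41/100 + 59/100 → 1
L = 7/20 + 59/100 + 1 = 97/50 = 1.94 bits/symbol.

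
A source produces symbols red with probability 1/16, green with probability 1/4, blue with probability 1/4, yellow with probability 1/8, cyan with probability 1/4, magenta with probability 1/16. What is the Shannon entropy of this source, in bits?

Each probability is a power of 1/2, so log₂(1/p) is an integer.
H = Σ p·log₂(1/p) = 1/16·4 + 1/4·2 + 1/4·2 + 1/8·3 + 1/4·2 + 1/16·4 = 2.375 bits.

2.375 bits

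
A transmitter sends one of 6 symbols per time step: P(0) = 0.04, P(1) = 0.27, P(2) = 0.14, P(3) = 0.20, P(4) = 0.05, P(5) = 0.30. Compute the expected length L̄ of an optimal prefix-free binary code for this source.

2.32 bits/symbol

Repeatedly combine the two least-probable nodes; the expected code length is the sum of the merged weights.
merge 1/25 + 1/20 → 9/100
merge 9/100 + 7/50 → 23/100
merge 1/5 + 23/100 → 43/100
merge 27/100 + 3/10 → 57/100
merge 43/100 + 57/100 → 1
L = 9/100 + 23/100 + 43/100 + 57/100 + 1 = 58/25 = 2.32 bits/symbol.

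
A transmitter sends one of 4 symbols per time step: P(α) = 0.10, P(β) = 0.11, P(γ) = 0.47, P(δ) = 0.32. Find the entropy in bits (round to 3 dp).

1.720 bits

H = −Σ pᵢ log₂ pᵢ.
−0.10·log₂(0.10) = 0.3322
−0.11·log₂(0.11) = 0.3503
−0.47·log₂(0.47) = 0.5120
−0.32·log₂(0.32) = 0.5260
Sum ≈ 1.7205 → 1.720 bits.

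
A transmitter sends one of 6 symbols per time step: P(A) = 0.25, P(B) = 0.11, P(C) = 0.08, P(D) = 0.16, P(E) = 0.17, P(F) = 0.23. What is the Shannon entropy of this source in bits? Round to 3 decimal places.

2.487 bits

H = −Σ pᵢ log₂ pᵢ.
−0.25·log₂(0.25) = 0.5000
−0.11·log₂(0.11) = 0.3503
−0.08·log₂(0.08) = 0.2915
−0.16·log₂(0.16) = 0.4230
−0.17·log₂(0.17) = 0.4346
−0.23·log₂(0.23) = 0.4877
Sum ≈ 2.4871 → 2.487 bits.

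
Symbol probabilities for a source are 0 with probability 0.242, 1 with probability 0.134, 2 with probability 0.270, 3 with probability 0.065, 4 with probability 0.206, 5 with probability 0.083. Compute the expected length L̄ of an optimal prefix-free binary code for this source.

2.43 bits/symbol

Repeatedly combine the two least-probable nodes; the expected code length is the sum of the merged weights.
merge 13/200 + 83/1000 → 37/250
merge 67/500 + 37/250 → 141/500
merge 103/500 + 121/500 → 56/125
merge 27/100 + 141/500 → 69/125
merge 56/125 + 69/125 → 1
L = 37/250 + 141/500 + 56/125 + 69/125 + 1 = 243/100 = 2.43 bits/symbol.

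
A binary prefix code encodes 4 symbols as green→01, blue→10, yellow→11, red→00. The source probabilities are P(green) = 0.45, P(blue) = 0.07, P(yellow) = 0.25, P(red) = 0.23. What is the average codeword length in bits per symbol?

2 bits/symbol

L̄ = Σ pᵢ·ℓᵢ = 0.45·2 + 0.07·2 + 0.25·2 + 0.23·2 = 2 bits/symbol.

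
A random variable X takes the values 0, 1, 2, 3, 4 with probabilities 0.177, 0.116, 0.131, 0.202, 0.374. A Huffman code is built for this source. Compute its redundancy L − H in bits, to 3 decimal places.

0.063 bits

Entropy H = −Σ p log₂ p ≈ 2.1836 bits.
Huffman merges: 29/250+131/1000→247/1000; 177/1000+101/500→379/1000; 247/1000+187/500→621/1000; 379/1000+621/1000→1. L = 2247/1000 ≈ 2.2470.
L − H = 2.2470 − 2.1836 = 0.063 bits.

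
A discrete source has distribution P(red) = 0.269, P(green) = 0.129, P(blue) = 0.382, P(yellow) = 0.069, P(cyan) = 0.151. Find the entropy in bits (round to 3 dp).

2.099 bits

H = −Σ pᵢ log₂ pᵢ.
−0.269·log₂(0.269) = 0.5096
−0.129·log₂(0.129) = 0.3811
−0.382·log₂(0.382) = 0.5304
−0.069·log₂(0.069) = 0.2662
−0.151·log₂(0.151) = 0.4118
Sum ≈ 2.0990 → 2.099 bits.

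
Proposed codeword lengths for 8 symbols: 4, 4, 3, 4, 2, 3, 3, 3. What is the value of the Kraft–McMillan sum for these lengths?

With common denominator 2^4 = 16: Σ 2^(−ℓᵢ) = 1/16 + 1/16 + 2/16 + 1/16 + 4/16 + 2/16 + 2/16 + 2/16 = 15/16 = 0.9375.

0.9375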